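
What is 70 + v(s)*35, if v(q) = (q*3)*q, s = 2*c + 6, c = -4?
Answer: 490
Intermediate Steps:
s = -2 (s = 2*(-4) + 6 = -8 + 6 = -2)
v(q) = 3*q**2 (v(q) = (3*q)*q = 3*q**2)
70 + v(s)*35 = 70 + (3*(-2)**2)*35 = 70 + (3*4)*35 = 70 + 12*35 = 70 + 420 = 490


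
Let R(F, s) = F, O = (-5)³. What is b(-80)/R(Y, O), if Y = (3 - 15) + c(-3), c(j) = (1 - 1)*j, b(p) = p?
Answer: 20/3 ≈ 6.6667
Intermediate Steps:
c(j) = 0 (c(j) = 0*j = 0)
Y = -12 (Y = (3 - 15) + 0 = -12 + 0 = -12)
O = -125
b(-80)/R(Y, O) = -80/(-12) = -80*(-1/12) = 20/3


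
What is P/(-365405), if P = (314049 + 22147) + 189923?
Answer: -4917/3415 ≈ -1.4398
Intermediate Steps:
P = 526119 (P = 336196 + 189923 = 526119)
P/(-365405) = 526119/(-365405) = 526119*(-1/365405) = -4917/3415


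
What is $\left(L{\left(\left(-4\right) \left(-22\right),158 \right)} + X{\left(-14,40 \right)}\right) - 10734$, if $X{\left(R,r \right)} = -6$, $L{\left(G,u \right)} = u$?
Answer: $-10582$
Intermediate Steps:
$\left(L{\left(\left(-4\right) \left(-22\right),158 \right)} + X{\left(-14,40 \right)}\right) - 10734 = \left(158 - 6\right) - 10734 = 152 - 10734 = -10582$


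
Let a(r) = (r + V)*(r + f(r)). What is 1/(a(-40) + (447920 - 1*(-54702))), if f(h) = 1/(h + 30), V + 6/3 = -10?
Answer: 5/2523536 ≈ 1.9813e-6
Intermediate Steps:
V = -12 (V = -2 - 10 = -12)
f(h) = 1/(30 + h)
a(r) = (-12 + r)*(r + 1/(30 + r)) (a(r) = (r - 12)*(r + 1/(30 + r)) = (-12 + r)*(r + 1/(30 + r)))
1/(a(-40) + (447920 - 1*(-54702))) = 1/((-12 - 40 - 40*(-12 - 40)*(30 - 40))/(30 - 40) + (447920 - 1*(-54702))) = 1/((-12 - 40 - 40*(-52)*(-10))/(-10) + (447920 + 54702)) = 1/(-(-12 - 40 - 20800)/10 + 502622) = 1/(-1/10*(-20852) + 502622) = 1/(10426/5 + 502622) = 1/(2523536/5) = 5/2523536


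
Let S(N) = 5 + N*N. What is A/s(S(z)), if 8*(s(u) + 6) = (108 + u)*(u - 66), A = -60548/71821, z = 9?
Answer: -60548/34402259 ≈ -0.0017600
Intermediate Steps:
S(N) = 5 + N²
A = -60548/71821 (A = -60548*1/71821 = -60548/71821 ≈ -0.84304)
s(u) = -6 + (-66 + u)*(108 + u)/8 (s(u) = -6 + ((108 + u)*(u - 66))/8 = -6 + ((108 + u)*(-66 + u))/8 = -6 + ((-66 + u)*(108 + u))/8 = -6 + (-66 + u)*(108 + u)/8)
A/s(S(z)) = -60548/(71821*(-897 + (5 + 9²)²/8 + 21*(5 + 9²)/4)) = -60548/(71821*(-897 + (5 + 81)²/8 + 21*(5 + 81)/4)) = -60548/(71821*(-897 + (⅛)*86² + (21/4)*86)) = -60548/(71821*(-897 + (⅛)*7396 + 903/2)) = -60548/(71821*(-897 + 1849/2 + 903/2)) = -60548/71821/479 = -60548/71821*1/479 = -60548/34402259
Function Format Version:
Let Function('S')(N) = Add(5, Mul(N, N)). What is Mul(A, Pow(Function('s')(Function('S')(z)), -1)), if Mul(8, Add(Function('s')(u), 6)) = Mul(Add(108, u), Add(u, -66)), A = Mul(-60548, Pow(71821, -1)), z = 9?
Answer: Rational(-60548, 34402259) ≈ -0.0017600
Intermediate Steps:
Function('S')(N) = Add(5, Pow(N, 2))
A = Rational(-60548, 71821) (A = Mul(-60548, Rational(1, 71821)) = Rational(-60548, 71821) ≈ -0.84304)
Function('s')(u) = Add(-6, Mul(Rational(1, 8), Add(-66, u), Add(108, u))) (Function('s')(u) = Add(-6, Mul(Rational(1, 8), Mul(Add(108, u), Add(u, -66)))) = Add(-6, Mul(Rational(1, 8), Mul(Add(108, u), Add(-66, u)))) = Add(-6, Mul(Rational(1, 8), Mul(Add(-66, u), Add(108, u)))) = Add(-6, Mul(Rational(1, 8), Add(-66, u), Add(108, u))))
Mul(A, Pow(Function('s')(Function('S')(z)), -1)) = Mul(Rational(-60548, 71821), Pow(Add(-897, Mul(Rational(1, 8), Pow(Add(5, Pow(9, 2)), 2)), Mul(Rational(21, 4), Add(5, Pow(9, 2)))), -1)) = Mul(Rational(-60548, 71821), Pow(Add(-897, Mul(Rational(1, 8), Pow(Add(5, 81), 2)), Mul(Rational(21, 4), Add(5, 81))), -1)) = Mul(Rational(-60548, 71821), Pow(Add(-897, Mul(Rational(1, 8), Pow(86, 2)), Mul(Rational(21, 4), 86)), -1)) = Mul(Rational(-60548, 71821), Pow(Add(-897, Mul(Rational(1, 8), 7396), Rational(903, 2)), -1)) = Mul(Rational(-60548, 71821), Pow(Add(-897, Rational(1849, 2), Rational(903, 2)), -1)) = Mul(Rational(-60548, 71821), Pow(479, -1)) = Mul(Rational(-60548, 71821), Rational(1, 479)) = Rational(-60548, 34402259)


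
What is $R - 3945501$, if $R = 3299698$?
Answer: $-645803$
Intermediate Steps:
$R - 3945501 = 3299698 - 3945501 = -645803$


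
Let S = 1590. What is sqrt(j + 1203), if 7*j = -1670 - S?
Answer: sqrt(36127)/7 ≈ 27.153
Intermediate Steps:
j = -3260/7 (j = (-1670 - 1*1590)/7 = (-1670 - 1590)/7 = (1/7)*(-3260) = -3260/7 ≈ -465.71)
sqrt(j + 1203) = sqrt(-3260/7 + 1203) = sqrt(5161/7) = sqrt(36127)/7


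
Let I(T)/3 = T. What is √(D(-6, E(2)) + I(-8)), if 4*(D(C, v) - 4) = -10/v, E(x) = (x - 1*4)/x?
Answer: I*√70/2 ≈ 4.1833*I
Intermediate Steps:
I(T) = 3*T
E(x) = (-4 + x)/x (E(x) = (x - 4)/x = (-4 + x)/x)
D(C, v) = 4 - 5/(2*v) (D(C, v) = 4 + (-10/v)/4 = 4 - 5/(2*v))
√(D(-6, E(2)) + I(-8)) = √((4 - 5*2/(-4 + 2)/2) + 3*(-8)) = √((4 - 5/(2*((½)*(-2)))) - 24) = √((4 - 5/2/(-1)) - 24) = √((4 - 5/2*(-1)) - 24) = √((4 + 5/2) - 24) = √(13/2 - 24) = √(-35/2) = I*√70/2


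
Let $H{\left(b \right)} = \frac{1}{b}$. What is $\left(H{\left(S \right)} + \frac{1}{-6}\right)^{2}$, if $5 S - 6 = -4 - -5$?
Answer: $\frac{529}{1764} \approx 0.29989$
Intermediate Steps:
$S = \frac{7}{5}$ ($S = \frac{6}{5} + \frac{-4 - -5}{5} = \frac{6}{5} + \frac{-4 + 5}{5} = \frac{6}{5} + \frac{1}{5} \cdot 1 = \frac{6}{5} + \frac{1}{5} = \frac{7}{5} \approx 1.4$)
$\left(H{\left(S \right)} + \frac{1}{-6}\right)^{2} = \left(\frac{1}{\frac{7}{5}} + \frac{1}{-6}\right)^{2} = \left(\frac{5}{7} - \frac{1}{6}\right)^{2} = \left(\frac{23}{42}\right)^{2} = \frac{529}{1764}$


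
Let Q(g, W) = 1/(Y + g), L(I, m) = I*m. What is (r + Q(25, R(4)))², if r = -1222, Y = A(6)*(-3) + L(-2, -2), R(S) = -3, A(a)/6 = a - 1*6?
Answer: 1255780969/841 ≈ 1.4932e+6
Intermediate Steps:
A(a) = -36 + 6*a (A(a) = 6*(a - 1*6) = 6*(a - 6) = 6*(-6 + a) = -36 + 6*a)
Y = 4 (Y = (-36 + 6*6)*(-3) - 2*(-2) = (-36 + 36)*(-3) + 4 = 0*(-3) + 4 = 0 + 4 = 4)
Q(g, W) = 1/(4 + g)
(r + Q(25, R(4)))² = (-1222 + 1/(4 + 25))² = (-1222 + 1/29)² = (-35437/29)² = 1255780969/841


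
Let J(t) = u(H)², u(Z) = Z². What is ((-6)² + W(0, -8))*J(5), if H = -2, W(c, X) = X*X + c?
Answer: 1600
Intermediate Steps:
W(c, X) = c + X² (W(c, X) = X² + c = c + X²)
J(t) = 16 (J(t) = ((-2)²)² = 4² = 16)
((-6)² + W(0, -8))*J(5) = ((-6)² + (0 + (-8)²))*16 = (36 + (0 + 64))*16 = (36 + 64)*16 = 100*16 = 1600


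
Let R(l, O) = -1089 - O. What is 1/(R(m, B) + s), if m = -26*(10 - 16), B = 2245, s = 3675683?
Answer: 1/3672349 ≈ 2.7231e-7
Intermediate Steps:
m = 156 (m = -26*(-6) = 156)
1/(R(m, B) + s) = 1/((-1089 - 1*2245) + 3675683) = 1/((-1089 - 2245) + 3675683) = 1/(-3334 + 3675683) = 1/3672349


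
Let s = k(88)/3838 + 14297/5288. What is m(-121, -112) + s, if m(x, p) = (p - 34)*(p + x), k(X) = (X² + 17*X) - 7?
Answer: 345255354091/10147672 ≈ 34023.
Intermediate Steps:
k(X) = -7 + X² + 17*X
s = 51847995/10147672 (s = (-7 + 88² + 17*88)/3838 + 14297/5288 = (-7 + 7744 + 1496)*(1/3838) + 14297*(1/5288) = 9233*(1/3838) + 14297/5288 = 9233/3838 + 14297/5288 = 51847995/10147672 ≈ 5.1093)
m(x, p) = (-34 + p)*(p + x)
m(-121, -112) + s = ((-112)² - 34*(-112) - 34*(-121) - 112*(-121)) + 51847995/10147672 = (12544 + 3808 + 4114 + 13552) + 51847995/10147672 = 34018 + 51847995/10147672 = 345255354091/10147672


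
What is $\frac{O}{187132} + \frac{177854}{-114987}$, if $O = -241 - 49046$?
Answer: $- \frac{38949538997}{21517747284} \approx -1.8101$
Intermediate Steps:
$O = -49287$ ($O = -241 - 49046 = -49287$)
$\frac{O}{187132} + \frac{177854}{-114987} = - \frac{49287}{187132} + \frac{177854}{-114987} = \left(-49287\right) \frac{1}{187132} + 177854 \left(- \frac{1}{114987}\right) = - \frac{49287}{187132} - \frac{177854}{114987} = - \frac{38949538997}{21517747284}$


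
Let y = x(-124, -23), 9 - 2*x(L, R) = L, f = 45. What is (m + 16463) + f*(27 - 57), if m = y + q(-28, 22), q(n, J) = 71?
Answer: 30501/2 ≈ 15251.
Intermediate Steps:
x(L, R) = 9/2 - L/2
y = 133/2 (y = 9/2 - ½*(-124) = 9/2 + 62 = 133/2 ≈ 66.500)
m = 275/2 (m = 133/2 + 71 = 275/2 ≈ 137.50)
(m + 16463) + f*(27 - 57) = (275/2 + 16463) + 45*(27 - 57) = 33201/2 + 45*(-30) = 33201/2 - 1350 = 30501/2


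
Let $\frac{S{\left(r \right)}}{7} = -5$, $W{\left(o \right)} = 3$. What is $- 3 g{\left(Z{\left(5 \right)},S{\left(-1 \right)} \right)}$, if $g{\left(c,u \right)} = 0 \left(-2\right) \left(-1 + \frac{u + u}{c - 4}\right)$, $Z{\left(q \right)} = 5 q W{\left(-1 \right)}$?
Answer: $0$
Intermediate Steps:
$Z{\left(q \right)} = 15 q$ ($Z{\left(q \right)} = 5 q 3 = 15 q$)
$S{\left(r \right)} = -35$ ($S{\left(r \right)} = 7 \left(-5\right) = -35$)
$g{\left(c,u \right)} = 0$ ($g{\left(c,u \right)} = 0 \left(-1 + \frac{2 u}{-4 + c}\right) = 0$)
$- 3 g{\left(Z{\left(5 \right)},S{\left(-1 \right)} \right)} = \left(-3\right) 0 = 0$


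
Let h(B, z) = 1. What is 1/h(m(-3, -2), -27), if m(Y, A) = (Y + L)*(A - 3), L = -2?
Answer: 1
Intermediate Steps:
m(Y, A) = (-3 + A)*(-2 + Y) (m(Y, A) = (Y - 2)*(A - 3) = (-2 + Y)*(-3 + A) = (-3 + A)*(-2 + Y))
1/h(m(-3, -2), -27) = 1/1 = 1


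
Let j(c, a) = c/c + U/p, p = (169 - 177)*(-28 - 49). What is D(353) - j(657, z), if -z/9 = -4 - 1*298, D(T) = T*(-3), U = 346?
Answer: -326653/308 ≈ -1060.6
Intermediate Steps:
p = 616 (p = -8*(-77) = 616)
D(T) = -3*T
z = 2718 (z = -9*(-4 - 1*298) = -9*(-4 - 298) = -9*(-302) = 2718)
j(c, a) = 481/308 (j(c, a) = c/c + 346/616 = 1 + 346*(1/616) = 1 + 173/308 = 481/308)
D(353) - j(657, z) = -3*353 - 1*481/308 = -1059 - 481/308 = -326653/308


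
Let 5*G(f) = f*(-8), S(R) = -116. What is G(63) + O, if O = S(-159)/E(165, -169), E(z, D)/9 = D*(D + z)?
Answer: -766729/7605 ≈ -100.82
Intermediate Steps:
E(z, D) = 9*D*(D + z) (E(z, D) = 9*(D*(D + z)) = 9*D*(D + z))
G(f) = -8*f/5 (G(f) = (f*(-8))/5 = (-8*f)/5 = -8*f/5)
O = -29/1521 (O = -116*(-1/(1521*(-169 + 165))) = -116/(9*(-169)*(-4)) = -116/6084 = -116*1/6084 = -29/1521 ≈ -0.019066)
G(63) + O = -8/5*63 - 29/1521 = -504/5 - 29/1521 = -766729/7605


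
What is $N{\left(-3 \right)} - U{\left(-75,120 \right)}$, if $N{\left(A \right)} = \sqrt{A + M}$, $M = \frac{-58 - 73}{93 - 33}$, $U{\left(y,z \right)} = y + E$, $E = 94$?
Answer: $-19 + \frac{i \sqrt{4665}}{30} \approx -19.0 + 2.2767 i$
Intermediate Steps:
$U{\left(y,z \right)} = 94 + y$ ($U{\left(y,z \right)} = y + 94 = 94 + y$)
$M = - \frac{131}{60} \approx -2.1833$
$N{\left(A \right)} = \sqrt{- \frac{131}{60} + A}$ ($N{\left(A \right)} = \sqrt{A - \frac{131}{60}} = \sqrt{- \frac{131}{60} + A}$)
$N{\left(-3 \right)} - U{\left(-75,120 \right)} = \frac{\sqrt{-1965 + 900 \left(-3\right)}}{30} - \left(94 - 75\right) = \frac{\sqrt{-1965 - 2700}}{30} - 19 = \frac{\sqrt{-4665}}{30} - 19 = \frac{i \sqrt{4665}}{30} - 19 = -19 + \frac{i \sqrt{4665}}{30}$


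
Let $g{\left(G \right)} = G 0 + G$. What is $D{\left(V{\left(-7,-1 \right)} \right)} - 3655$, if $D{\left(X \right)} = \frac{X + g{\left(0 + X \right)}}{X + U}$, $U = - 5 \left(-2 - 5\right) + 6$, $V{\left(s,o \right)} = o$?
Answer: $- \frac{73101}{20} \approx -3655.1$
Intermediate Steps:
$g{\left(G \right)} = G$ ($g{\left(G \right)} = 0 + G = G$)
$U = 41$ ($U = \left(-5\right) \left(-7\right) + 6 = 35 + 6 = 41$)
$D{\left(X \right)} = \frac{2 X}{41 + X}$ ($D{\left(X \right)} = \frac{X + \left(0 + X\right)}{X + 41} = \frac{X + X}{41 + X} = \frac{2 X}{41 + X}$)
$D{\left(V{\left(-7,-1 \right)} \right)} - 3655 = 2 \left(-1\right) \frac{1}{41 - 1} - 3655 = 2 \left(-1\right) \frac{1}{40} - 3655 = - \frac{1}{20} - 3655 = - \frac{73101}{20}$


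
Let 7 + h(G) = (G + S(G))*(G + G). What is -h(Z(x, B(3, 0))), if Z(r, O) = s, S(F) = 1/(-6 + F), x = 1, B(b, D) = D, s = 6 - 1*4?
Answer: 0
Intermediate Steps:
s = 2 (s = 6 - 4 = 2)
Z(r, O) = 2
h(G) = -7 + 2*G*(G + 1/(-6 + G)) (h(G) = -7 + (G + 1/(-6 + G))*(G + G) = -7 + (G + 1/(-6 + G))*(2*G) = -7 + 2*G*(G + 1/(-6 + G)))
-h(Z(x, B(3, 0))) = -(2*2 + (-7 + 2*2**2)*(-6 + 2))/(-6 + 2) = -(4 + (-7 + 2*4)*(-4))/(-4) = -(-1)*(4 + (-7 + 8)*(-4))/4 = -(-1)*(4 + 1*(-4))/4 = -(-1)*(4 - 4)/4 = -(-1)*0/4 = -1*0 = 0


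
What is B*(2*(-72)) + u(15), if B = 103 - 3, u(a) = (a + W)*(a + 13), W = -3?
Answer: -14064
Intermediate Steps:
u(a) = (-3 + a)*(13 + a) (u(a) = (a - 3)*(a + 13) = (-3 + a)*(13 + a))
B = 100
B*(2*(-72)) + u(15) = 100*(2*(-72)) + (-39 + 15² + 10*15) = 100*(-144) + (-39 + 225 + 150) = -14400 + 336 = -14064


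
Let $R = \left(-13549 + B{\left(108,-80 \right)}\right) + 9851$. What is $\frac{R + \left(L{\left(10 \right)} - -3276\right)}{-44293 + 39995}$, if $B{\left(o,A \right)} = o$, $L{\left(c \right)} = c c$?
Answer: $\frac{107}{2149} \approx 0.049791$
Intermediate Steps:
$L{\left(c \right)} = c^{2}$
$R = -3590$ ($R = \left(-13549 + 108\right) + 9851 = -13441 + 9851 = -3590$)
$\frac{R + \left(L{\left(10 \right)} - -3276\right)}{-44293 + 39995} = \frac{-3590 + \left(10^{2} - -3276\right)}{-44293 + 39995} = \frac{-3590 + \left(100 + 3276\right)}{-4298} = \left(-3590 + 3376\right) \left(- \frac{1}{4298}\right) = \left(-214\right) \left(- \frac{1}{4298}\right) = \frac{107}{2149}$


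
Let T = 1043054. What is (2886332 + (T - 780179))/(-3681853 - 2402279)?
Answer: -3149207/6084132 ≈ -0.51761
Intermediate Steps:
(2886332 + (T - 780179))/(-3681853 - 2402279) = (2886332 + (1043054 - 780179))/(-3681853 - 2402279) = (2886332 + 262875)/(-6084132) = 3149207*(-1/6084132) = -3149207/6084132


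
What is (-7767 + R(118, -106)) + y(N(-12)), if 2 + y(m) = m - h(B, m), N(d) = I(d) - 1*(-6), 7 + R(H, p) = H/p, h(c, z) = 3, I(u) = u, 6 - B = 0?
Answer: -412664/53 ≈ -7786.1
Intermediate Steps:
B = 6 (B = 6 - 1*0 = 6 + 0 = 6)
R(H, p) = -7 + H/p
N(d) = 6 + d (N(d) = d - 1*(-6) = d + 6 = 6 + d)
y(m) = -5 + m (y(m) = -2 + (m - 1*3) = -2 + (m - 3) = -2 + (-3 + m) = -5 + m)
(-7767 + R(118, -106)) + y(N(-12)) = (-7767 + (-7 + 118/(-106))) + (-5 + (6 - 12)) = (-7767 + (-7 + 118*(-1/106))) + (-5 - 6) = (-7767 + (-7 - 59/53)) - 11 = (-7767 - 430/53) - 11 = -412081/53 - 11 = -412664/53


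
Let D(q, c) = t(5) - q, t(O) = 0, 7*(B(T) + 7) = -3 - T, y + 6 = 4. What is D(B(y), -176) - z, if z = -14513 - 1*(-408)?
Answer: 98785/7 ≈ 14112.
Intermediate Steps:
y = -2 (y = -6 + 4 = -2)
B(T) = -52/7 - T/7 (B(T) = -7 + (-3 - T)/7 = -7 + (-3/7 - T/7) = -52/7 - T/7)
D(q, c) = -q (D(q, c) = 0 - q = -q)
z = -14105 (z = -14513 + 408 = -14105)
D(B(y), -176) - z = -(-52/7 - ⅐*(-2)) - 1*(-14105) = -(-52/7 + 2/7) + 14105 = -1*(-50/7) + 14105 = 50/7 + 14105 = 98785/7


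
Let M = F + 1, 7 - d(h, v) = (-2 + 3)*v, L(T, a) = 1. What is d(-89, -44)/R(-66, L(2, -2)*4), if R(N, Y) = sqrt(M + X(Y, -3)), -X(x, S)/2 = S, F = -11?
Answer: -51*I/2 ≈ -25.5*I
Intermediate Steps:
X(x, S) = -2*S
d(h, v) = 7 - v (d(h, v) = 7 - (-2 + 3)*v = 7 - v)
M = -10 (M = -11 + 1 = -10)
R(N, Y) = 2*I (R(N, Y) = sqrt(-10 - 2*(-3)) = sqrt(-10 + 6) = sqrt(-4) = 2*I)
d(-89, -44)/R(-66, L(2, -2)*4) = (7 - 1*(-44))/((2*I)) = (7 + 44)*(-I/2) = 51*(-I/2) = -51*I/2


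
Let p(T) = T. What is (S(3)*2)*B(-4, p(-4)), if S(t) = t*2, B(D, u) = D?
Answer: -48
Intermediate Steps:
S(t) = 2*t
(S(3)*2)*B(-4, p(-4)) = ((2*3)*2)*(-4) = (6*2)*(-4) = 12*(-4) = -48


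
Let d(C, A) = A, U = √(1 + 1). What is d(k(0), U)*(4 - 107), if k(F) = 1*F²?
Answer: -103*√2 ≈ -145.66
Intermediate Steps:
U = √2 ≈ 1.4142
k(F) = F²
d(k(0), U)*(4 - 107) = √2*(4 - 107) = √2*(-103) = -103*√2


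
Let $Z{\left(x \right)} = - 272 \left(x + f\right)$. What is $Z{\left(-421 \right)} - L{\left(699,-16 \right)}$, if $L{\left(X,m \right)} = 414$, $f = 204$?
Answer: $58610$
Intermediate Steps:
$Z{\left(x \right)} = -55488 - 272 x$ ($Z{\left(x \right)} = - 272 \left(x + 204\right) = - 272 \left(204 + x\right) = -55488 - 272 x$)
$Z{\left(-421 \right)} - L{\left(699,-16 \right)} = \left(-55488 - -114512\right) - 414 = \left(-55488 + 114512\right) - 414 = 59024 - 414 = 58610$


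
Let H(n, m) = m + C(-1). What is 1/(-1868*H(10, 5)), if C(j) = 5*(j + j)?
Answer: 1/9340 ≈ 0.00010707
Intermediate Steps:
C(j) = 10*j (C(j) = 5*(2*j) = 10*j)
H(n, m) = -10 + m (H(n, m) = m + 10*(-1) = m - 10 = -10 + m)
1/(-1868*H(10, 5)) = 1/(-1868*(-10 + 5)) = 1/(-1868*(-5)) = 1/9340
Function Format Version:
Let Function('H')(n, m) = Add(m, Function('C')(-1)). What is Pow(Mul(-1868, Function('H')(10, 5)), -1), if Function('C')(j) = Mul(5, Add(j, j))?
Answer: Rational(1, 9340) ≈ 0.00010707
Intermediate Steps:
Function('C')(j) = Mul(10, j) (Function('C')(j) = Mul(5, Mul(2, j)) = Mul(10, j))
Function('H')(n, m) = Add(-10, m) (Function('H')(n, m) = Add(m, Mul(10, -1)) = Add(m, -10) = Add(-10, m))
Pow(Mul(-1868, Function('H')(10, 5)), -1) = Pow(Mul(-1868, Add(-10, 5)), -1) = Pow(Mul(-1868, -5), -1) = Pow(9340, -1) = Rational(1, 9340)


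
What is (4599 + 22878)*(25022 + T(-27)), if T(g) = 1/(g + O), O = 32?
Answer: 3437674947/5 ≈ 6.8754e+8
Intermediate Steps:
T(g) = 1/(32 + g) (T(g) = 1/(g + 32) = 1/(32 + g))
(4599 + 22878)*(25022 + T(-27)) = (4599 + 22878)*(25022 + 1/(32 - 27)) = 27477*(25022 + 1/5) = 27477*(125111/5) = 3437674947/5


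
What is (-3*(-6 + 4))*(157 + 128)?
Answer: 1710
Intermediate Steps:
(-3*(-6 + 4))*(157 + 128) = -3*(-2)*285 = 6*285 = 1710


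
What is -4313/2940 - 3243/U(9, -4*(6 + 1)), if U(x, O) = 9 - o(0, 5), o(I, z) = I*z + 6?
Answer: -3182453/2940 ≈ -1082.5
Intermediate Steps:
o(I, z) = 6 + I*z
U(x, O) = 3 (U(x, O) = 9 - (6 + 0*5) = 9 - (6 + 0) = 9 - 1*6 = 9 - 6 = 3)
-4313/2940 - 3243/U(9, -4*(6 + 1)) = -4313/2940 - 3243/3 = -4313*1/2940 - 3243*1/3 = -4313/2940 - 1081 = -3182453/2940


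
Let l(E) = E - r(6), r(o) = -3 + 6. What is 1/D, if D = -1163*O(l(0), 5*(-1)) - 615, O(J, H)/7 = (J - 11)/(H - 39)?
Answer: -22/70517 ≈ -0.00031198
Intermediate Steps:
r(o) = 3
l(E) = -3 + E (l(E) = E - 1*3 = E - 3 = -3 + E)
O(J, H) = 7*(-11 + J)/(-39 + H) (O(J, H) = 7*((J - 11)/(H - 39)) = 7*((-11 + J)/(-39 + H)) = 7*(-11 + J)/(-39 + H))
D = -70517/22 (D = -8141*(-11 + (-3 + 0))/(-39 + 5*(-1)) - 615 = -8141*(-11 - 3)/(-39 - 5) - 615 = -8141*(-14)/(-44) - 615 = -8141*(-1)*(-14)/44 - 615 = -1163*49/22 - 615 = -56987/22 - 615 = -70517/22 ≈ -3205.3)
1/D = 1/(-70517/22) = -22/70517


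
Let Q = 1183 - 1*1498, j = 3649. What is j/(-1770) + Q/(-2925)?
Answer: -44959/23010 ≈ -1.9539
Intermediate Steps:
Q = -315 (Q = 1183 - 1498 = -315)
j/(-1770) + Q/(-2925) = 3649/(-1770) - 315/(-2925) = 3649*(-1/1770) - 315*(-1/2925) = -3649/1770 + 7/65 = -44959/23010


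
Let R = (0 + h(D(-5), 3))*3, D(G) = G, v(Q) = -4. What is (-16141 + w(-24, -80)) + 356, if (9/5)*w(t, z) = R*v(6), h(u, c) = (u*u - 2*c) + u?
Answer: -47635/3 ≈ -15878.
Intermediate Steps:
h(u, c) = u + u² - 2*c (h(u, c) = (u² - 2*c) + u = u + u² - 2*c)
R = 42 (R = (0 + (-5 + (-5)² - 2*3))*3 = (0 + (-5 + 25 - 6))*3 = (0 + 14)*3 = 14*3 = 42)
w(t, z) = -280/3 (w(t, z) = 5*(42*(-4))/9 = (5/9)*(-168) = -280/3)
(-16141 + w(-24, -80)) + 356 = (-16141 - 280/3) + 356 = -48703/3 + 356 = -47635/3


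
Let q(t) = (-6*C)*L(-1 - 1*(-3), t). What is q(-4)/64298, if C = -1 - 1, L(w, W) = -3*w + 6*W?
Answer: -180/32149 ≈ -0.0055989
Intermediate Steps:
C = -2
q(t) = -72 + 72*t (q(t) = (-6*(-2))*(-3*(-1 - 1*(-3)) + 6*t) = 12*(-3*(-1 + 3) + 6*t) = 12*(-3*2 + 6*t) = 12*(-6 + 6*t) = -72 + 72*t)
q(-4)/64298 = (-72 + 72*(-4))/64298 = (-72 - 288)*(1/64298) = -360*1/64298 = -180/32149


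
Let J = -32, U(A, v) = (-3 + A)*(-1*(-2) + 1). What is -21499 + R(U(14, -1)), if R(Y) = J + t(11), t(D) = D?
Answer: -21520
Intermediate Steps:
U(A, v) = -9 + 3*A (U(A, v) = (-3 + A)*(2 + 1) = (-3 + A)*3 = -9 + 3*A)
R(Y) = -21 (R(Y) = -32 + 11 = -21)
-21499 + R(U(14, -1)) = -21499 - 21 = -21520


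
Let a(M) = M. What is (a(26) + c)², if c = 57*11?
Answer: 426409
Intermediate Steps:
c = 627
(a(26) + c)² = (26 + 627)² = 653² = 426409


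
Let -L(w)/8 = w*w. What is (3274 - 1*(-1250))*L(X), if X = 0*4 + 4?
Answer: -579072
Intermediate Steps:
X = 4 (X = 0 + 4 = 4)
L(w) = -8*w² (L(w) = -8*w*w = -8*w²)
(3274 - 1*(-1250))*L(X) = (3274 - 1*(-1250))*(-8*4²) = (3274 + 1250)*(-8*16) = 4524*(-128) = -579072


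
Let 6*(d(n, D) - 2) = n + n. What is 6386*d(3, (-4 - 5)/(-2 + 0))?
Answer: 19158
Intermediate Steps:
d(n, D) = 2 + n/3 (d(n, D) = 2 + (n + n)/6 = 2 + (2*n)/6 = 2 + n/3)
6386*d(3, (-4 - 5)/(-2 + 0)) = 6386*(2 + (⅓)*3) = 6386*(2 + 1) = 6386*3 = 19158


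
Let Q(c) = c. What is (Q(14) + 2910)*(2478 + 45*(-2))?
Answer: 6982512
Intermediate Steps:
(Q(14) + 2910)*(2478 + 45*(-2)) = (14 + 2910)*(2478 + 45*(-2)) = 2924*(2478 - 90) = 2924*2388 = 6982512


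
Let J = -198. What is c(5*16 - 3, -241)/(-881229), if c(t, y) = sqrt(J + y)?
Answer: -I*sqrt(439)/881229 ≈ -2.3776e-5*I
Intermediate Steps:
c(t, y) = sqrt(-198 + y)
c(5*16 - 3, -241)/(-881229) = sqrt(-198 - 241)/(-881229) = sqrt(-439)*(-1/881229) = (I*sqrt(439))*(-1/881229) = -I*sqrt(439)/881229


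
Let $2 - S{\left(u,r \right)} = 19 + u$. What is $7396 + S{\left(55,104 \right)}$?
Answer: $7324$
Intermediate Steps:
$S{\left(u,r \right)} = -17 - u$ ($S{\left(u,r \right)} = 2 - \left(19 + u\right) = -17 - u$)
$7396 + S{\left(55,104 \right)} = 7396 - 72 = 7324$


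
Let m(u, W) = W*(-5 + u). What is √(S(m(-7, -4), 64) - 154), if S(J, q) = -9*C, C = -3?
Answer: I*√127 ≈ 11.269*I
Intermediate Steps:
S(J, q) = 27 (S(J, q) = -9*(-3) = 27)
√(S(m(-7, -4), 64) - 154) = √(27 - 154) = √(-127) = I*√127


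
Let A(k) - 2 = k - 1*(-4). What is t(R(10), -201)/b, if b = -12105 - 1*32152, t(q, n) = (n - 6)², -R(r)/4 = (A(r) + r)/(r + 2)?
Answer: -42849/44257 ≈ -0.96819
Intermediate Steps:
A(k) = 6 + k (A(k) = 2 + (k - 1*(-4)) = 2 + (k + 4) = 2 + (4 + k) = 6 + k)
R(r) = -4*(6 + 2*r)/(2 + r) (R(r) = -4*((6 + r) + r)/(r + 2) = -4*(6 + 2*r)/(2 + r))
t(q, n) = (-6 + n)²
b = -44257 (b = -12105 - 32152 = -44257)
t(R(10), -201)/b = (-6 - 201)²/(-44257) = (-207)²*(-1/44257) = 42849*(-1/44257) = -42849/44257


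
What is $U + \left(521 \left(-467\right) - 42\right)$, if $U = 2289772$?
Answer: $2046423$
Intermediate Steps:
$U + \left(521 \left(-467\right) - 42\right) = 2289772 + \left(521 \left(-467\right) - 42\right) = 2289772 - 243349 = 2046423$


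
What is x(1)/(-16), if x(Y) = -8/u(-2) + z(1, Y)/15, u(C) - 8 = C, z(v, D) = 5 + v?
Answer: 7/120 ≈ 0.058333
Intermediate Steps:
u(C) = 8 + C
x(Y) = -14/15 (x(Y) = -8/(8 - 2) + (5 + 1)/15 = -8/6 + 6*(1/15) = -8*1/6 + 2/5 = -4/3 + 2/5 = -14/15)
x(1)/(-16) = -14/15/(-16) = -14/15*(-1/16) = 7/120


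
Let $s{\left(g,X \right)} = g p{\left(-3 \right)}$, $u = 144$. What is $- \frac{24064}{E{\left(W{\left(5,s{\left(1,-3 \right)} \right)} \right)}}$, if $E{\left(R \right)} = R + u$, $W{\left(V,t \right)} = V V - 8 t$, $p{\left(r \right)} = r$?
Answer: $- \frac{24064}{193} \approx -124.68$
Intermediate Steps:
$s{\left(g,X \right)} = - 3 g$ ($s{\left(g,X \right)} = g \left(-3\right) = - 3 g$)
$W{\left(V,t \right)} = V^{2} - 8 t$
$E{\left(R \right)} = 144 + R$ ($E{\left(R \right)} = R + 144 = 144 + R$)
$- \frac{24064}{E{\left(W{\left(5,s{\left(1,-3 \right)} \right)} \right)}} = - \frac{24064}{144 + \left(5^{2} - 8 \left(\left(-3\right) 1\right)\right)} = - \frac{24064}{144 + \left(25 - -24\right)} = - \frac{24064}{144 + \left(25 + 24\right)} = - \frac{24064}{144 + 49} = - \frac{24064}{193}$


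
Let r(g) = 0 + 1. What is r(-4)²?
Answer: 1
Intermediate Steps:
r(g) = 1
r(-4)² = 1² = 1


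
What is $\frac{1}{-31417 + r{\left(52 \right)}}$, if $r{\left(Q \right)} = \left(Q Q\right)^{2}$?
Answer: $\frac{1}{7280199} \approx 1.3736 \cdot 10^{-7}$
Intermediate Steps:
$r{\left(Q \right)} = Q^{4}$ ($r{\left(Q \right)} = \left(Q^{2}\right)^{2} = Q^{4}$)
$\frac{1}{-31417 + r{\left(52 \right)}} = \frac{1}{-31417 + 52^{4}} = \frac{1}{-31417 + 7311616} = \frac{1}{7280199}$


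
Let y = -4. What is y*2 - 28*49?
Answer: -1380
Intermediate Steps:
y*2 - 28*49 = -4*2 - 28*49 = -8 - 1372 = -1380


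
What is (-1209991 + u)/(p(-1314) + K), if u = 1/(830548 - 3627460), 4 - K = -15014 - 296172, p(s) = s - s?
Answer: -3384238347793/870371045280 ≈ -3.8883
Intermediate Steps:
p(s) = 0
K = 311190 (K = 4 - (-15014 - 296172) = 4 - 1*(-311186) = 4 + 311186 = 311190)
u = -1/2796912 (u = 1/(-2796912) = -1/2796912 ≈ -3.5754e-7)
(-1209991 + u)/(p(-1314) + K) = (-1209991 - 1/2796912)/(0 + 311190) = -3384238347793/2796912/311190 = -3384238347793/2796912*1/311190 = -3384238347793/870371045280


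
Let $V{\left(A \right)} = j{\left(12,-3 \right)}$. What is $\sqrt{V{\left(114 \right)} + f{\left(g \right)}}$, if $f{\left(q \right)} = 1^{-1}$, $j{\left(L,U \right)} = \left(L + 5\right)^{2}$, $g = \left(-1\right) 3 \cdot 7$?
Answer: $\sqrt{290} \approx 17.029$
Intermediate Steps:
$g = -21$ ($g = \left(-3\right) 7 = -21$)
$j{\left(L,U \right)} = \left(5 + L\right)^{2}$
$V{\left(A \right)} = 289$ ($V{\left(A \right)} = \left(5 + 12\right)^{2} = 17^{2} = 289$)
$f{\left(q \right)} = 1$
$\sqrt{V{\left(114 \right)} + f{\left(g \right)}} = \sqrt{289 + 1} = \sqrt{290}$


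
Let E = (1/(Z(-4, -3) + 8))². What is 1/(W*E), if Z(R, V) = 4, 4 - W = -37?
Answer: 144/41 ≈ 3.5122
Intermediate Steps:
W = 41 (W = 4 - 1*(-37) = 4 + 37 = 41)
E = 1/144 (E = (1/(4 + 8))² = (1/12)² = 1/144 ≈ 0.0069444)
1/(W*E) = 1/(41*(1/144)) = 1/(41/144) = 144/41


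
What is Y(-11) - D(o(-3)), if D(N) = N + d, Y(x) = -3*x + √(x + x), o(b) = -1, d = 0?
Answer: 34 + I*√22 ≈ 34.0 + 4.6904*I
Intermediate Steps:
Y(x) = -3*x + √2*√x (Y(x) = -3*x + √(2*x) = -3*x + √2*√x)
D(N) = N (D(N) = N + 0 = N)
Y(-11) - D(o(-3)) = (-3*(-11) + √2*√(-11)) - 1*(-1) = (33 + √2*(I*√11)) + 1 = (33 + I*√22) + 1 = 34 + I*√22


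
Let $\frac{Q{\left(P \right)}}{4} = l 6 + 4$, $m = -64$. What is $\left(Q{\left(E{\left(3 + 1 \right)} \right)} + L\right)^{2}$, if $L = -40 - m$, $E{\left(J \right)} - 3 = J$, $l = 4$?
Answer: $18496$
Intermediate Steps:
$E{\left(J \right)} = 3 + J$
$Q{\left(P \right)} = 112$ ($Q{\left(P \right)} = 4 \left(4 \cdot 6 + 4\right) = 4 \left(24 + 4\right) = 4 \cdot 28 = 112$)
$L = 24$ ($L = -40 - -64 = -40 + 64 = 24$)
$\left(Q{\left(E{\left(3 + 1 \right)} \right)} + L\right)^{2} = \left(112 + 24\right)^{2} = 136^{2} = 18496$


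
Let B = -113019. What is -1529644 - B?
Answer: -1416625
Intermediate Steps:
-1529644 - B = -1529644 - 1*(-113019) = -1529644 + 113019 = -1416625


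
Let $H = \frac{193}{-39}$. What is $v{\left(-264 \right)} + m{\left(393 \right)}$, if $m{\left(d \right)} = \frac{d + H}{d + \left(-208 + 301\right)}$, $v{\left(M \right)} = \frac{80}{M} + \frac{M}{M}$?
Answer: $\frac{155894}{104247} \approx 1.4954$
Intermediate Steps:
$v{\left(M \right)} = 1 + \frac{80}{M}$ ($v{\left(M \right)} = \frac{80}{M} + 1 = 1 + \frac{80}{M}$)
$H = - \frac{193}{39}$ ($H = 193 \left(- \frac{1}{39}\right) = - \frac{193}{39} \approx -4.9487$)
$m{\left(d \right)} = \frac{- \frac{193}{39} + d}{93 + d}$ ($m{\left(d \right)} = \frac{d - \frac{193}{39}}{d + \left(-208 + 301\right)} = \frac{- \frac{193}{39} + d}{d + 93} = \frac{- \frac{193}{39} + d}{93 + d}$)
$v{\left(-264 \right)} + m{\left(393 \right)} = \frac{80 - 264}{-264} + \frac{- \frac{193}{39} + 393}{93 + 393} = \left(- \frac{1}{264}\right) \left(-184\right) + \frac{1}{486} \cdot \frac{15134}{39} = \frac{23}{33} + \frac{1}{486} \cdot \frac{15134}{39} = \frac{23}{33} + \frac{7567}{9477} = \frac{155894}{104247}$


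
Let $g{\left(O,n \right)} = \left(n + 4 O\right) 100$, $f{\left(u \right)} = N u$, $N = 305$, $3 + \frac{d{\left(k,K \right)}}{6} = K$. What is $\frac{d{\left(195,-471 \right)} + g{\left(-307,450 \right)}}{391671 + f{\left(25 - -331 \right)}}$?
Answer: $- \frac{80644}{500251} \approx -0.16121$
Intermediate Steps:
$d{\left(k,K \right)} = -18 + 6 K$
$f{\left(u \right)} = 305 u$
$g{\left(O,n \right)} = 100 n + 400 O$
$\frac{d{\left(195,-471 \right)} + g{\left(-307,450 \right)}}{391671 + f{\left(25 - -331 \right)}} = \frac{\left(-18 + 6 \left(-471\right)\right) + \left(100 \cdot 450 + 400 \left(-307\right)\right)}{391671 + 305 \left(25 - -331\right)} = \frac{\left(-18 - 2826\right) + \left(45000 - 122800\right)}{391671 + 305 \left(25 + 331\right)} = \frac{-2844 - 77800}{391671 + 305 \cdot 356} = - \frac{80644}{391671 + 108580} = - \frac{80644}{500251}$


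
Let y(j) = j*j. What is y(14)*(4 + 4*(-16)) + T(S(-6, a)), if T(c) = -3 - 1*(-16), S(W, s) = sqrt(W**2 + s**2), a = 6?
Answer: -11747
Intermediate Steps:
y(j) = j**2
T(c) = 13 (T(c) = -3 + 16 = 13)
y(14)*(4 + 4*(-16)) + T(S(-6, a)) = 14**2*(4 + 4*(-16)) + 13 = 196*(4 - 64) + 13 = 196*(-60) + 13 = -11760 + 13 = -11747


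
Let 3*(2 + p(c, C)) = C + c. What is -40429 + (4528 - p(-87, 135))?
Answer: -35915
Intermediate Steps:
p(c, C) = -2 + C/3 + c/3 (p(c, C) = -2 + (C + c)/3 = -2 + (C/3 + c/3) = -2 + C/3 + c/3)
-40429 + (4528 - p(-87, 135)) = -40429 + (4528 - (-2 + (1/3)*135 + (1/3)*(-87))) = -40429 + (4528 - (-2 + 45 - 29)) = -40429 + (4528 - 1*14) = -40429 + (4528 - 14) = -40429 + 4514 = -35915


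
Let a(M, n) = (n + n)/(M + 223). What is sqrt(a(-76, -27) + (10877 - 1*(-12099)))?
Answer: sqrt(1125806)/7 ≈ 151.58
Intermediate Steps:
a(M, n) = 2*n/(223 + M) (a(M, n) = (2*n)/(223 + M) = 2*n/(223 + M))
sqrt(a(-76, -27) + (10877 - 1*(-12099))) = sqrt(2*(-27)/(223 - 76) + (10877 - 1*(-12099))) = sqrt(2*(-27)/147 + (10877 + 12099)) = sqrt(2*(-27)*(1/147) + 22976) = sqrt(-18/49 + 22976) = sqrt(1125806/49) = sqrt(1125806)/7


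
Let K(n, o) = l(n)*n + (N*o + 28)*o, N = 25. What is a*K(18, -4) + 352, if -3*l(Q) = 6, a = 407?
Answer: 102916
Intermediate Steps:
l(Q) = -2 (l(Q) = -⅓*6 = -2)
K(n, o) = -2*n + o*(28 + 25*o) (K(n, o) = -2*n + (25*o + 28)*o = -2*n + (28 + 25*o)*o = -2*n + o*(28 + 25*o))
a*K(18, -4) + 352 = 407*(-2*18 + 25*(-4)² + 28*(-4)) + 352 = 407*(-36 + 25*16 - 112) + 352 = 407*(-36 + 400 - 112) + 352 = 407*252 + 352 = 102564 + 352 = 102916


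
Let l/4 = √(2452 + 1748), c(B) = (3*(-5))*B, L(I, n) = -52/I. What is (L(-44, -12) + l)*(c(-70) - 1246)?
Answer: -2548/11 - 7840*√42 ≈ -51041.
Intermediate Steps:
c(B) = -15*B
l = 40*√42 (l = 4*√(2452 + 1748) = 4*√4200 = 4*(10*√42) = 40*√42 ≈ 259.23)
(L(-44, -12) + l)*(c(-70) - 1246) = (-52/(-44) + 40*√42)*(-15*(-70) - 1246) = (-52*(-1/44) + 40*√42)*(1050 - 1246) = (13/11 + 40*√42)*(-196) = -2548/11 - 7840*√42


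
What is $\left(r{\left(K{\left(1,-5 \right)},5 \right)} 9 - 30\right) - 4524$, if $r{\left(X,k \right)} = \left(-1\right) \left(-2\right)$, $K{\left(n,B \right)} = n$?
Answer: $-4536$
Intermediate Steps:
$r{\left(X,k \right)} = 2$
$\left(r{\left(K{\left(1,-5 \right)},5 \right)} 9 - 30\right) - 4524 = \left(2 \cdot 9 - 30\right) - 4524 = \left(18 - 30\right) - 4524 = -12 - 4524 = -4536$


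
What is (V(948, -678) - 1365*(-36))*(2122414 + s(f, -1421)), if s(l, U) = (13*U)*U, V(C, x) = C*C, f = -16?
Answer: 26892748438668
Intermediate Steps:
V(C, x) = C²
s(l, U) = 13*U²
(V(948, -678) - 1365*(-36))*(2122414 + s(f, -1421)) = (948² - 1365*(-36))*(2122414 + 13*(-1421)²) = (898704 + 49140)*(2122414 + 13*2019241) = 947844*(2122414 + 26250133) = 947844*28372547 = 26892748438668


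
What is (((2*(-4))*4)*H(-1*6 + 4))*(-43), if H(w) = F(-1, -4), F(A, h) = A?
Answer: -1376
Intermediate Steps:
H(w) = -1
(((2*(-4))*4)*H(-1*6 + 4))*(-43) = (((2*(-4))*4)*(-1))*(-43) = (-8*4*(-1))*(-43) = -32*(-1)*(-43) = 32*(-43) = -1376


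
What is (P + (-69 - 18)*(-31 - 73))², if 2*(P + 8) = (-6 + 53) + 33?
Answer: 82446400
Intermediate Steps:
P = 32 (P = -8 + ((-6 + 53) + 33)/2 = -8 + (47 + 33)/2 = -8 + (½)*80 = -8 + 40 = 32)
(P + (-69 - 18)*(-31 - 73))² = (32 + (-69 - 18)*(-31 - 73))² = (32 - 87*(-104))² = (32 + 9048)² = 9080² = 82446400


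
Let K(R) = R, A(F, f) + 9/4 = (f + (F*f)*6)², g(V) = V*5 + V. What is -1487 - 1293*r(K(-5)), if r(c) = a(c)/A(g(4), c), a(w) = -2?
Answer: -3126393773/2102491 ≈ -1487.0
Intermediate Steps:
g(V) = 6*V (g(V) = 5*V + V = 6*V)
A(F, f) = -9/4 + (f + 6*F*f)² (A(F, f) = -9/4 + (f + (F*f)*6)² = -9/4 + (f + 6*F*f)²)
r(c) = -2/(-9/4 + 21025*c²) (r(c) = -2/(-9/4 + c²*(1 + 6*(6*4))²) = -2/(-9/4 + c²*(1 + 6*24)²) = -2/(-9/4 + c²*(1 + 144)²) = -2/(-9/4 + c²*145²) = -2/(-9/4 + c²*21025) = -2/(-9/4 + 21025*c²))
-1487 - 1293*r(K(-5)) = -1487 - (-10344)/(-9 + 84100*(-5)²) = -1487 - (-10344)/(-9 + 84100*25) = -1487 - (-10344)/(-9 + 2102500) = -1487 - (-10344)/2102491 = -1487 - 1293*(-8/2102491) = -1487 + 10344/2102491 = -3126393773/2102491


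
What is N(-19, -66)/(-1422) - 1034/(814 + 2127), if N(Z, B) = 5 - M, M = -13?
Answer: -84627/232339 ≈ -0.36424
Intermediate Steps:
N(Z, B) = 18 (N(Z, B) = 5 - 1*(-13) = 5 + 13 = 18)
N(-19, -66)/(-1422) - 1034/(814 + 2127) = 18/(-1422) - 1034/(814 + 2127) = 18*(-1/1422) - 1034/2941 = -1/79 - 1034*1/2941 = -1/79 - 1034/2941 = -84627/232339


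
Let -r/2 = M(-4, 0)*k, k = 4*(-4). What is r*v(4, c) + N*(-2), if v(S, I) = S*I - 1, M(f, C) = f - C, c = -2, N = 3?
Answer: 1146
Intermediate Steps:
k = -16
v(S, I) = -1 + I*S (v(S, I) = I*S - 1 = -1 + I*S)
r = -128 (r = -2*(-4 - 1*0)*(-16) = -2*(-4 + 0)*(-16) = -(-8)*(-16) = -2*64 = -128)
r*v(4, c) + N*(-2) = -128*(-1 - 2*4) + 3*(-2) = -128*(-1 - 8) - 6 = -128*(-9) - 6 = 1152 - 6 = 1146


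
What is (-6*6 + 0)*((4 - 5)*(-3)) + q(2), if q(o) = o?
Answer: -106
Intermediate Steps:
(-6*6 + 0)*((4 - 5)*(-3)) + q(2) = (-6*6 + 0)*((4 - 5)*(-3)) + 2 = (-36 + 0)*(-1*(-3)) + 2 = -36*3 + 2 = -108 + 2 = -106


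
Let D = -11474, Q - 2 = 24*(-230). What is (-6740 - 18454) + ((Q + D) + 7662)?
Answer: -34524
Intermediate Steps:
Q = -5518 (Q = 2 + 24*(-230) = 2 - 5520 = -5518)
(-6740 - 18454) + ((Q + D) + 7662) = (-6740 - 18454) + ((-5518 - 11474) + 7662) = -25194 + (-16992 + 7662) = -25194 - 9330 = -34524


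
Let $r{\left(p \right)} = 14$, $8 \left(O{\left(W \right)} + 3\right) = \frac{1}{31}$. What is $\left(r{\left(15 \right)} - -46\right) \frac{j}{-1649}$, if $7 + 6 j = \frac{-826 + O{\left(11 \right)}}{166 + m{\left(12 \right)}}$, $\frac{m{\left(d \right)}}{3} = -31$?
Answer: $\frac{1661595}{14926748} \approx 0.11132$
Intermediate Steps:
$m{\left(d \right)} = -93$ ($m{\left(d \right)} = 3 \left(-31\right) = -93$)
$O{\left(W \right)} = - \frac{743}{248}$ ($O{\left(W \right)} = -3 + \frac{1}{8 \cdot 31} = -3 + \frac{1}{8} \cdot \frac{1}{31} = -3 + \frac{1}{248} = - \frac{743}{248}$)
$j = - \frac{110773}{36208}$ ($j = - \frac{7}{6} + \frac{\left(-826 - \frac{743}{248}\right) \frac{1}{166 - 93}}{6} = - \frac{7}{6} + \frac{\left(- \frac{205591}{248}\right) \frac{1}{73}}{6} = - \frac{7}{6} + \frac{1}{6} \left(- \frac{205591}{18104}\right) = - \frac{7}{6} - \frac{205591}{108624} = - \frac{110773}{36208} \approx -3.0594$)
$\left(r{\left(15 \right)} - -46\right) \frac{j}{-1649} = \left(14 - -46\right) \left(- \frac{110773}{36208 \left(-1649\right)}\right) = \left(14 + 46\right) \left(\left(- \frac{110773}{36208}\right) \left(- \frac{1}{1649}\right)\right) = 60 \cdot \frac{110773}{59706992} = \frac{1661595}{14926748}$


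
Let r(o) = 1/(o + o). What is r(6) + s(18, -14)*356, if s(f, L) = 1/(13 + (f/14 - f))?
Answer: -14939/156 ≈ -95.763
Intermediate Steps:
s(f, L) = 1/(13 - 13*f/14) (s(f, L) = 1/(13 + (f*(1/14) - f)) = 1/(13 + (f/14 - f)) = 1/(13 - 13*f/14))
r(o) = 1/(2*o)
r(6) + s(18, -14)*356 = (½)/6 - 14/(-182 + 13*18)*356 = (½)*(⅙) - 14/(-182 + 234)*356 = 1/12 - 14/52*356 = 1/12 - 14*1/52*356 = 1/12 - 7/26*356 = 1/12 - 1246/13 = -14939/156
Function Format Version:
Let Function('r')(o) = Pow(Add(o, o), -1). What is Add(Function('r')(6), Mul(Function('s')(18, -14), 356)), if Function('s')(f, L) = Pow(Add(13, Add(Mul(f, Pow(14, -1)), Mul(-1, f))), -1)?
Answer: Rational(-14939, 156) ≈ -95.763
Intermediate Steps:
Function('s')(f, L) = Pow(Add(13, Mul(Rational(-13, 14), f)), -1) (Function('s')(f, L) = Pow(Add(13, Add(Mul(f, Rational(1, 14)), Mul(-1, f))), -1) = Pow(Add(13, Add(Mul(Rational(1, 14), f), Mul(-1, f))), -1) = Pow(Add(13, Mul(Rational(-13, 14), f)), -1))
Function('r')(o) = Mul(Rational(1, 2), Pow(o, -1)) (Function('r')(o) = Pow(Mul(2, o), -1) = Mul(Rational(1, 2), Pow(o, -1)))
Add(Function('r')(6), Mul(Function('s')(18, -14), 356)) = Add(Mul(Rational(1, 2), Pow(6, -1)), Mul(Mul(-14, Pow(Add(-182, Mul(13, 18)), -1)), 356)) = Add(Mul(Rational(1, 2), Rational(1, 6)), Mul(Mul(-14, Pow(Add(-182, 234), -1)), 356)) = Add(Rational(1, 12), Mul(Mul(-14, Pow(52, -1)), 356)) = Add(Rational(1, 12), Mul(Mul(-14, Rational(1, 52)), 356)) = Add(Rational(1, 12), Mul(Rational(-7, 26), 356)) = Add(Rational(1, 12), Rational(-1246, 13)) = Rational(-14939, 156)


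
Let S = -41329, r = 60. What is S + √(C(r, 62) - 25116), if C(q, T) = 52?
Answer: -41329 + 2*I*√6266 ≈ -41329.0 + 158.32*I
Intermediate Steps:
S + √(C(r, 62) - 25116) = -41329 + √(52 - 25116) = -41329 + √(-25064) = -41329 + 2*I*√6266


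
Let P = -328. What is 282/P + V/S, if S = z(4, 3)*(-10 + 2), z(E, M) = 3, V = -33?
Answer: 169/328 ≈ 0.51524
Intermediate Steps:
S = -24 (S = 3*(-10 + 2) = 3*(-8) = -24)
282/P + V/S = 282/(-328) - 33/(-24) = 282*(-1/328) - 33*(-1/24) = -141/164 + 11/8 = 169/328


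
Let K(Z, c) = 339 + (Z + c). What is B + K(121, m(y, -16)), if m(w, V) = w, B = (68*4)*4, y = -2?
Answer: 1546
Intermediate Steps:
B = 1088 (B = 272*4 = 1088)
K(Z, c) = 339 + Z + c
B + K(121, m(y, -16)) = 1088 + (339 + 121 - 2) = 1088 + 458 = 1546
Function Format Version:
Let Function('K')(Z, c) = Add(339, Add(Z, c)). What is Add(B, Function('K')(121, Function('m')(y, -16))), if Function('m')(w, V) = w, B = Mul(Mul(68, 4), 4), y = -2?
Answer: 1546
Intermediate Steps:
B = 1088 (B = Mul(272, 4) = 1088)
Function('K')(Z, c) = Add(339, Z, c)
Add(B, Function('K')(121, Function('m')(y, -16))) = Add(1088, Add(339, 121, -2)) = Add(1088, 458) = 1546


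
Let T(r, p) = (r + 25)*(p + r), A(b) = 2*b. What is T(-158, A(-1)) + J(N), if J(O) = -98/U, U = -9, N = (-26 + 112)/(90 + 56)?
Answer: 191618/9 ≈ 21291.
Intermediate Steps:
N = 43/73 (N = 86/146 = 86*(1/146) = 43/73 ≈ 0.58904)
T(r, p) = (25 + r)*(p + r)
J(O) = 98/9 (J(O) = -98/(-9) = -98*(-⅑) = 98/9)
T(-158, A(-1)) + J(N) = ((-158)² + 25*(2*(-1)) + 25*(-158) + (2*(-1))*(-158)) + 98/9 = (24964 + 25*(-2) - 3950 - 2*(-158)) + 98/9 = (24964 - 50 - 3950 + 316) + 98/9 = 21280 + 98/9 = 191618/9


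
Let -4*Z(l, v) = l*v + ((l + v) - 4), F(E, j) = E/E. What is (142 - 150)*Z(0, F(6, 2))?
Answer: -6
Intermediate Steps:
F(E, j) = 1
Z(l, v) = 1 - l/4 - v/4 - l*v/4 (Z(l, v) = -(l*v + ((l + v) - 4))/4 = -(l*v + (-4 + l + v))/4 = -(-4 + l + v + l*v)/4 = 1 - l/4 - v/4 - l*v/4)
(142 - 150)*Z(0, F(6, 2)) = (142 - 150)*(1 - ¼*0 - ¼*1 - ¼*0*1) = -8*(1 + 0 - ¼ + 0) = -8*¾ = -6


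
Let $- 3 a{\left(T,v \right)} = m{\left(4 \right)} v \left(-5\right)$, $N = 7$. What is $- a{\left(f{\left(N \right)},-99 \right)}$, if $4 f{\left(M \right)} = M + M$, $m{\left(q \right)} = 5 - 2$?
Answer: $495$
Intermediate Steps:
$m{\left(q \right)} = 3$ ($m{\left(q \right)} = 5 - 2 = 3$)
$f{\left(M \right)} = \frac{M}{2}$ ($f{\left(M \right)} = \frac{M + M}{4} = \frac{2 M}{4} = \frac{M}{2}$)
$a{\left(T,v \right)} = 5 v$ ($a{\left(T,v \right)} = - \frac{3 v \left(-5\right)}{3} = - \frac{\left(-15\right) v}{3} = 5 v$)
$- a{\left(f{\left(N \right)},-99 \right)} = - 5 \left(-99\right) = \left(-1\right) \left(-495\right) = 495$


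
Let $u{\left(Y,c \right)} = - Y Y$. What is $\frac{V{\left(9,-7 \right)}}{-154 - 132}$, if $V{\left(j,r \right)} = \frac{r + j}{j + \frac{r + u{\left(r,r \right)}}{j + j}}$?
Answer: $- \frac{9}{7579} \approx -0.0011875$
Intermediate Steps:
$u{\left(Y,c \right)} = - Y^{2}$
$V{\left(j,r \right)} = \frac{j + r}{j + \frac{r - r^{2}}{2 j}}$ ($V{\left(j,r \right)} = \frac{r + j}{j + \frac{r - r^{2}}{j + j}} = \frac{j + r}{j + \frac{r - r^{2}}{2 j}}$)
$\frac{V{\left(9,-7 \right)}}{-154 - 132} = \frac{2 \cdot 9 \frac{1}{-7 - \left(-7\right)^{2} + 2 \cdot 9^{2}} \left(9 - 7\right)}{-154 - 132} = \frac{2 \cdot 9 \frac{1}{-7 - 49 + 2 \cdot 81} \cdot 2}{-286} = 2 \cdot 9 \frac{1}{-7 - 49 + 162} \cdot 2 \left(- \frac{1}{286}\right) = 2 \cdot 9 \cdot \frac{1}{106} \cdot 2 \left(- \frac{1}{286}\right) = \frac{18}{53} \left(- \frac{1}{286}\right) = - \frac{9}{7579}$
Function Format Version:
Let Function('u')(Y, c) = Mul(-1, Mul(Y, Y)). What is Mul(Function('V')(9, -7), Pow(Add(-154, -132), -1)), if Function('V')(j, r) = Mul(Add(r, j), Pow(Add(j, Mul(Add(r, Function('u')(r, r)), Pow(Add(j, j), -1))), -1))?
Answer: Rational(-9, 7579) ≈ -0.0011875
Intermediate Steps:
Function('u')(Y, c) = Mul(-1, Pow(Y, 2))
Function('V')(j, r) = Mul(Pow(Add(j, Mul(Rational(1, 2), Pow(j, -1), Add(r, Mul(-1, Pow(r, 2))))), -1), Add(j, r)) (Function('V')(j, r) = Mul(Add(r, j), Pow(Add(j, Mul(Add(r, Mul(-1, Pow(r, 2))), Pow(Add(j, j), -1))), -1)) = Mul(Add(j, r), Pow(Add(j, Mul(Add(r, Mul(-1, Pow(r, 2))), Pow(Mul(2, j), -1))), -1)) = Mul(Add(j, r), Pow(Add(j, Mul(Add(r, Mul(-1, Pow(r, 2))), Mul(Rational(1, 2), Pow(j, -1)))), -1)) = Mul(Add(j, r), Pow(Add(j, Mul(Rational(1, 2), Pow(j, -1), Add(r, Mul(-1, Pow(r, 2))))), -1)) = Mul(Pow(Add(j, Mul(Rational(1, 2), Pow(j, -1), Add(r, Mul(-1, Pow(r, 2))))), -1), Add(j, r)))
Mul(Function('V')(9, -7), Pow(Add(-154, -132), -1)) = Mul(Mul(2, 9, Pow(Add(-7, Mul(-1, Pow(-7, 2)), Mul(2, Pow(9, 2))), -1), Add(9, -7)), Pow(Add(-154, -132), -1)) = Mul(Mul(2, 9, Pow(Add(-7, Mul(-1, 49), Mul(2, 81)), -1), 2), Pow(-286, -1)) = Mul(Mul(2, 9, Pow(Add(-7, -49, 162), -1), 2), Rational(-1, 286)) = Mul(Mul(2, 9, Pow(106, -1), 2), Rational(-1, 286)) = Mul(Mul(2, 9, Rational(1, 106), 2), Rational(-1, 286)) = Mul(Rational(18, 53), Rational(-1, 286)) = Rational(-9, 7579)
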